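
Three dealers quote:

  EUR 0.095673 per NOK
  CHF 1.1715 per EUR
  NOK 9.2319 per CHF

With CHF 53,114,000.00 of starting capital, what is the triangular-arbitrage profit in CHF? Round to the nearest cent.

Profit: CHF 1,844,109.62

Profitable loop is CHF → NOK → EUR → CHF:
CHF 53,114,000.00 × 9.2319 = NOK 490,343,136.60
NOK 490,343,136.60 × 0.095673 = EUR 46,912,598.91
EUR 46,912,598.91 × 1.1715 = CHF 54,958,109.62
Profit = CHF 54,958,109.62 − CHF 53,114,000.00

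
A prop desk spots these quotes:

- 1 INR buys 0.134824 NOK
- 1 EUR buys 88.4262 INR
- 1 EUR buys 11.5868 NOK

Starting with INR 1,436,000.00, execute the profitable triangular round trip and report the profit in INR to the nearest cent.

Profit: INR 41,539.50

Profitable loop is INR → NOK → EUR → INR:
INR 1,436,000.00 × 0.134824 = NOK 193,607.26
NOK 193,607.26 ÷ 11.5868 = EUR 16,709.30
EUR 16,709.30 × 88.4262 = INR 1,477,539.50
Profit = INR 1,477,539.50 − INR 1,436,000.00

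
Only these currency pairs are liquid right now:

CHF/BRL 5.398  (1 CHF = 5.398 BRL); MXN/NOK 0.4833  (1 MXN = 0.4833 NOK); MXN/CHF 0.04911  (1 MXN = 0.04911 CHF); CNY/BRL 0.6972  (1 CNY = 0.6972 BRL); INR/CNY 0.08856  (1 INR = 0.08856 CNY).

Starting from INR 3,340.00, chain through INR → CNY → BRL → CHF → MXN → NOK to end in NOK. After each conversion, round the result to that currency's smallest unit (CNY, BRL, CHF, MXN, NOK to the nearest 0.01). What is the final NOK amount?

INR 3,340.00 × 0.08856 = CNY 295.79
CNY 295.79 × 0.6972 = BRL 206.22
BRL 206.22 ÷ 5.398 = CHF 38.20
CHF 38.20 ÷ 0.04911 = MXN 777.85
MXN 777.85 × 0.4833 = NOK 375.93

NOK 375.93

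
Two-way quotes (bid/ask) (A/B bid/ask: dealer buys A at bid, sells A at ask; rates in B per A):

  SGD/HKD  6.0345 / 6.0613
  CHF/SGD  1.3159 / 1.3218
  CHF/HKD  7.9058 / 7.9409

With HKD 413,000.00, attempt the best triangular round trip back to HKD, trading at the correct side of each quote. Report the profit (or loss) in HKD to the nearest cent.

Best loop HKD → CHF → SGD → HKD:
HKD 413,000.00 ÷ 7.9409 (buy CHF at ask) = CHF 52,009.22
CHF 52,009.22 × 1.3159 (sell CHF at bid) = SGD 68,438.93
SGD 68,438.93 × 6.0345 (sell SGD at bid) = HKD 412,994.72

Net result: HKD -5.28 (no profitable arbitrage after spreads)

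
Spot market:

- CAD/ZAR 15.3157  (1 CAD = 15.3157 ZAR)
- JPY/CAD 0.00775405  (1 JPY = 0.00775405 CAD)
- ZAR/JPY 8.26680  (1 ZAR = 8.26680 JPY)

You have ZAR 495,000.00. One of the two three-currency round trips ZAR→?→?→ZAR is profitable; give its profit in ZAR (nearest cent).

Profitable loop is ZAR → CAD → JPY → ZAR:
ZAR 495,000.00 ÷ 15.3157 = CAD 32,319.78
CAD 32,319.78 ÷ 0.00775405 = JPY 4,168,116
JPY 4,168,116 ÷ 8.26680 = ZAR 504,199.39
Profit = ZAR 504,199.39 − ZAR 495,000.00

Profit: ZAR 9,199.39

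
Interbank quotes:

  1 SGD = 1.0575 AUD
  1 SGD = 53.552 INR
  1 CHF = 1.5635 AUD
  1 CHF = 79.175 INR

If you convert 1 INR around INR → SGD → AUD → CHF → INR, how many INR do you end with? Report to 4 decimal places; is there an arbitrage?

Around INR → SGD → AUD → CHF → INR: 1 ÷ 53.552 × 1.0575 ÷ 1.5635 × 79.175 = 0.999988
Product ≈ 1 (deviation 0.001%, within rounding noise).

1.0000 (no arbitrage)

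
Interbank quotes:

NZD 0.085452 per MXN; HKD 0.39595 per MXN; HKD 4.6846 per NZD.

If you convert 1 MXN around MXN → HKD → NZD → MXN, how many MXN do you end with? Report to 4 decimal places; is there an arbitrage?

0.9891 (arbitrage exists)

Around MXN → HKD → NZD → MXN: 1 × 0.39595 ÷ 4.6846 ÷ 0.085452 = 0.989112
Product < 1; profitable direction is MXN → NZD → HKD → MXN.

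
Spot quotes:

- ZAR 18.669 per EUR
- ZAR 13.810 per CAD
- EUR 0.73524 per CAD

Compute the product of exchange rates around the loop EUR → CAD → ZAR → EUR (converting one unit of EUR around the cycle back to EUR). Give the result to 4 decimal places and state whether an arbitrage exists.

Around EUR → CAD → ZAR → EUR: 1 ÷ 0.73524 × 13.810 ÷ 18.669 = 1.006105
Product > 1; profitable direction is EUR → CAD → ZAR → EUR.

1.0061 (arbitrage exists)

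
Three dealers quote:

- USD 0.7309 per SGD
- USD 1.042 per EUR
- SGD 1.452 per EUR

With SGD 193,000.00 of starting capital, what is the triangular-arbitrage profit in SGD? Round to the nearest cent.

Profitable loop is SGD → USD → EUR → SGD:
SGD 193,000.00 × 0.7309 = USD 141,063.70
USD 141,063.70 ÷ 1.042 = EUR 135,377.83
EUR 135,377.83 × 1.452 = SGD 196,568.61
Profit = SGD 196,568.61 − SGD 193,000.00

Profit: SGD 3,568.61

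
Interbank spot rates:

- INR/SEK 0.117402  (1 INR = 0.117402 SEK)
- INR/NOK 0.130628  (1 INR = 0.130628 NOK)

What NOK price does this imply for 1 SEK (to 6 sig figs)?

SEK/NOK = 1.11266

1 SEK ÷ 0.117402 = 8.51774 INR
8.51774 INR × 0.130628 = 1.11266 NOK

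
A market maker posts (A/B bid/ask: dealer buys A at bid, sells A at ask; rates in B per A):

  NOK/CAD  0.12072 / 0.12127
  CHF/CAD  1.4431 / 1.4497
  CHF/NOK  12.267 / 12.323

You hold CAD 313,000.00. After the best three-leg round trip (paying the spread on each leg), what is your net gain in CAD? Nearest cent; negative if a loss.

Best loop CAD → CHF → NOK → CAD:
CAD 313,000.00 ÷ 1.4497 (buy CHF at ask) = CHF 215,906.74
CHF 215,906.74 × 12.267 (sell CHF at bid) = NOK 2,648,527.97
NOK 2,648,527.97 × 0.12072 (sell NOK at bid) = CAD 319,730.30

Net profit: CAD 6,730.30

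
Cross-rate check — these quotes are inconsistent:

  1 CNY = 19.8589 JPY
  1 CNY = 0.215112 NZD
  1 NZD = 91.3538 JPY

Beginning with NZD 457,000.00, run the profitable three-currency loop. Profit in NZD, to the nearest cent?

Profitable loop is NZD → CNY → JPY → NZD:
NZD 457,000.00 ÷ 0.215112 = CNY 2,124,474.69
CNY 2,124,474.69 × 19.8589 = JPY 42,189,730
JPY 42,189,730 ÷ 91.3538 = NZD 461,827.87
Profit = NZD 461,827.87 − NZD 457,000.00

Profit: NZD 4,827.87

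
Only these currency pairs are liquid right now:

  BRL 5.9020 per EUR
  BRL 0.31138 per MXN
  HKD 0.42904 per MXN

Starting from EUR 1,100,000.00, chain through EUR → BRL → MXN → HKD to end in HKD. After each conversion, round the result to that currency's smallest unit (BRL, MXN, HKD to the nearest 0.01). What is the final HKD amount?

EUR 1,100,000.00 × 5.9020 = BRL 6,492,200.00
BRL 6,492,200.00 ÷ 0.31138 = MXN 20,849,765.56
MXN 20,849,765.56 × 0.42904 = HKD 8,945,383.42

HKD 8,945,383.42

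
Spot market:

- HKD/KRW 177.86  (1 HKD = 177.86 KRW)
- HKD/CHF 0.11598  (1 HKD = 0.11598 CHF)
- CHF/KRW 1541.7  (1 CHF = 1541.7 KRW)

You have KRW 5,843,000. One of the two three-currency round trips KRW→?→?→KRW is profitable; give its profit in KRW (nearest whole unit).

Profitable loop is KRW → HKD → CHF → KRW:
KRW 5,843,000 ÷ 177.86 = HKD 32,851.68
HKD 32,851.68 × 0.11598 = CHF 3,810.14
CHF 3,810.14 × 1541.7 = KRW 5,874,090
Profit = KRW 5,874,090 − KRW 5,843,000

Profit: KRW 31,090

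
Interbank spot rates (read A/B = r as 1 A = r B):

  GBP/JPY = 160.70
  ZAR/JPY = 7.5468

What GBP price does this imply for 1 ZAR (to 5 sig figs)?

1 ZAR × 7.5468 = 7.5468 JPY
7.5468 JPY ÷ 160.70 = 0.046962 GBP

ZAR/GBP = 0.046962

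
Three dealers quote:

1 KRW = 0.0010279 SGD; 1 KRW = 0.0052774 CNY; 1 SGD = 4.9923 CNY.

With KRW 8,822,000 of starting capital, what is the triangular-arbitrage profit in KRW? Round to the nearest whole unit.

Profit: KRW 250,679

Profitable loop is KRW → CNY → SGD → KRW:
KRW 8,822,000 × 0.0052774 = CNY 46,557.22
CNY 46,557.22 ÷ 4.9923 = SGD 9,325.81
SGD 9,325.81 ÷ 0.0010279 = KRW 9,072,679
Profit = KRW 9,072,679 − KRW 8,822,000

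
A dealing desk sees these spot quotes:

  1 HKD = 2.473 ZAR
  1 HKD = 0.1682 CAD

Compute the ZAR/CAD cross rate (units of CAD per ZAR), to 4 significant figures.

1 ZAR ÷ 2.473 = 0.404367 HKD
0.404367 HKD × 0.1682 = 0.0680146 CAD

ZAR/CAD = 0.06801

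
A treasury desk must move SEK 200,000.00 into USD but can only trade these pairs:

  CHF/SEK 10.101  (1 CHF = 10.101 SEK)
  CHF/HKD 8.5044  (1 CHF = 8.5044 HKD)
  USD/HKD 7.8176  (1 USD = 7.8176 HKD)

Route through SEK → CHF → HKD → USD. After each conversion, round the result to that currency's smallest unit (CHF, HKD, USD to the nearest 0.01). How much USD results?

USD 21,539.51

SEK 200,000.00 ÷ 10.101 = CHF 19,800.02
CHF 19,800.02 × 8.5044 = HKD 168,387.29
HKD 168,387.29 ÷ 7.8176 = USD 21,539.51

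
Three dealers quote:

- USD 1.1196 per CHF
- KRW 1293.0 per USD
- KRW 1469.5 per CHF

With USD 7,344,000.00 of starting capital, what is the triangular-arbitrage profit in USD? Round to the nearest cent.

Profitable loop is USD → CHF → KRW → USD:
USD 7,344,000.00 ÷ 1.1196 = CHF 6,559,485.53
CHF 6,559,485.53 × 1469.5 = KRW 9,639,163,987
KRW 9,639,163,987 ÷ 1293.0 = USD 7,454,883.21
Profit = USD 7,454,883.21 − USD 7,344,000.00

Profit: USD 110,883.21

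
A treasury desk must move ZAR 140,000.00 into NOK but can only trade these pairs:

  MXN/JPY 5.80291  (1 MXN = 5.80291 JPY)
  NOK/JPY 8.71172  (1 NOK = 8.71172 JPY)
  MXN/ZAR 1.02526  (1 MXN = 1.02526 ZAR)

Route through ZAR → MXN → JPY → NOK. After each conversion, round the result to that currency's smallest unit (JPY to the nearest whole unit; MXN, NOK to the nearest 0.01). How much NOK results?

NOK 90,957.01

ZAR 140,000.00 ÷ 1.02526 = MXN 136,550.73
MXN 136,550.73 × 5.80291 = JPY 792,392
JPY 792,392 ÷ 8.71172 = NOK 90,957.01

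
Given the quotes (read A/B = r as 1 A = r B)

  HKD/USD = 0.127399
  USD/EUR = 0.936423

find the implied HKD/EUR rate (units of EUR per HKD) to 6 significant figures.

HKD/EUR = 0.119299

1 HKD × 0.127399 = 0.127399 USD
0.127399 USD × 0.936423 = 0.119299 EUR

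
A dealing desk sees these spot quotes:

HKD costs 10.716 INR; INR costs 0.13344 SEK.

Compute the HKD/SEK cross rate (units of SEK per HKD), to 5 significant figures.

1 HKD × 10.716 = 10.716 INR
10.716 INR × 0.13344 = 1.42994 SEK

HKD/SEK = 1.4299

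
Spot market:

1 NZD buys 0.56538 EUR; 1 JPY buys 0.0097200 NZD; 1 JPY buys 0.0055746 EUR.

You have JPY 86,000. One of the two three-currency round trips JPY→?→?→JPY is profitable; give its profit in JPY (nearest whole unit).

Profitable loop is JPY → EUR → NZD → JPY:
JPY 86,000 × 0.0055746 = EUR 479.42
EUR 479.42 ÷ 0.56538 = NZD 847.95
NZD 847.95 ÷ 0.0097200 = JPY 87,238
Profit = JPY 87,238 − JPY 86,000

Profit: JPY 1,238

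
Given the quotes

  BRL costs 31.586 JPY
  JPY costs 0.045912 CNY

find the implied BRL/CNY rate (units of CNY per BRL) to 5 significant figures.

1 BRL × 31.586 = 31.586 JPY
31.586 JPY × 0.045912 = 1.45018 CNY

BRL/CNY = 1.4502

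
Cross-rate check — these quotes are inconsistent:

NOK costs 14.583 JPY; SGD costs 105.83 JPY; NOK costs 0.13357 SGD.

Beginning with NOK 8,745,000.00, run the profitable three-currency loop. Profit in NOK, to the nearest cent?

Profitable loop is NOK → JPY → SGD → NOK:
NOK 8,745,000.00 × 14.583 = JPY 127,528,335
JPY 127,528,335 ÷ 105.83 = SGD 1,205,030.10
SGD 1,205,030.10 ÷ 0.13357 = NOK 9,021,712.18
Profit = NOK 9,021,712.18 − NOK 8,745,000.00

Profit: NOK 276,712.18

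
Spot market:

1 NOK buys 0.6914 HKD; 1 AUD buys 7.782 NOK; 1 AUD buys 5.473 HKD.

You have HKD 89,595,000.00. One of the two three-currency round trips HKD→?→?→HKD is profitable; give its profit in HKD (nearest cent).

Profit: HKD 1,540,718.17

Profitable loop is HKD → NOK → AUD → HKD:
HKD 89,595,000.00 ÷ 0.6914 = NOK 129,584,900.20
NOK 129,584,900.20 ÷ 7.782 = AUD 16,651,876.15
AUD 16,651,876.15 × 5.473 = HKD 91,135,718.17
Profit = HKD 91,135,718.17 − HKD 89,595,000.00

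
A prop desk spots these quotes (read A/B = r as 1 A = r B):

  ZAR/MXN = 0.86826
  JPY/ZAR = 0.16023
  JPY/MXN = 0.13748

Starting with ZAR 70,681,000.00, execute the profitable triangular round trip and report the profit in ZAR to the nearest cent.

Profitable loop is ZAR → MXN → JPY → ZAR:
ZAR 70,681,000.00 × 0.86826 = MXN 61,369,485.06
MXN 61,369,485.06 ÷ 0.13748 = JPY 446,388,457
JPY 446,388,457 × 0.16023 = ZAR 71,524,822.46
Profit = ZAR 71,524,822.46 − ZAR 70,681,000.00

Profit: ZAR 843,822.46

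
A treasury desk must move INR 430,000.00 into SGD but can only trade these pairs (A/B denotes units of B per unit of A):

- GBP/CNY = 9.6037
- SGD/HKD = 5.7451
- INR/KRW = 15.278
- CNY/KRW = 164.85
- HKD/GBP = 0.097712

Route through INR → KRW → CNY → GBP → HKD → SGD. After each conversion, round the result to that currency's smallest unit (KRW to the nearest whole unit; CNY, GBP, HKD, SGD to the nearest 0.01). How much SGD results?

SGD 7,392.00

INR 430,000.00 × 15.278 = KRW 6,569,540
KRW 6,569,540 ÷ 164.85 = CNY 39,851.62
CNY 39,851.62 ÷ 9.6037 = GBP 4,149.61
GBP 4,149.61 ÷ 0.097712 = HKD 42,467.76
HKD 42,467.76 ÷ 5.7451 = SGD 7,392.00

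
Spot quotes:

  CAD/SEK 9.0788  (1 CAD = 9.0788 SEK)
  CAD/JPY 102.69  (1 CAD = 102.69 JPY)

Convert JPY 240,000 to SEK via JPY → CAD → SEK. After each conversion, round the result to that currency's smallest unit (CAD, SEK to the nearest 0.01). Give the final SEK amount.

JPY 240,000 ÷ 102.69 = CAD 2,337.13
CAD 2,337.13 × 9.0788 = SEK 21,218.34

SEK 21,218.34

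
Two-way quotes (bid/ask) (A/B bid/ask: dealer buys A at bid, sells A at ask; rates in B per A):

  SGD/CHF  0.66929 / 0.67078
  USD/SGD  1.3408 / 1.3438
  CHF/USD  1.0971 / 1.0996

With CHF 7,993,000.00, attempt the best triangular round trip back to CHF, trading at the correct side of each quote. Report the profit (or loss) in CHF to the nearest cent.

Net profit: CHF 71,182.35

Best loop CHF → SGD → USD → CHF:
CHF 7,993,000.00 ÷ 0.67078 (buy SGD at ask) = SGD 11,915,978.41
SGD 11,915,978.41 ÷ 1.3438 (buy USD at ask) = USD 8,867,374.92
USD 8,867,374.92 ÷ 1.0996 (buy CHF at ask) = CHF 8,064,182.35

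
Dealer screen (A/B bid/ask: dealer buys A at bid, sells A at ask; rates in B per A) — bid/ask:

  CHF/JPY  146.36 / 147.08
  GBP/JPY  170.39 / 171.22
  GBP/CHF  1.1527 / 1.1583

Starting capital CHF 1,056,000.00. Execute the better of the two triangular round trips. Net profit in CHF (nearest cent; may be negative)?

Best loop CHF → GBP → JPY → CHF:
CHF 1,056,000.00 ÷ 1.1583 (buy GBP at ask) = GBP 911,680.91
GBP 911,680.91 × 170.39 (sell GBP at bid) = JPY 155,341,311
JPY 155,341,311 ÷ 147.08 (buy CHF at ask) = CHF 1,056,168.82

Net profit: CHF 168.82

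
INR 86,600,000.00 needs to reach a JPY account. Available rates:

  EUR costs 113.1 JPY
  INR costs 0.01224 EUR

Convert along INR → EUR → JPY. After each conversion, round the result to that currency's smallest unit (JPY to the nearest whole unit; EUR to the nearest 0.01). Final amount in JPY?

INR 86,600,000.00 × 0.01224 = EUR 1,059,984.00
EUR 1,059,984.00 × 113.1 = JPY 119,884,190

JPY 119,884,190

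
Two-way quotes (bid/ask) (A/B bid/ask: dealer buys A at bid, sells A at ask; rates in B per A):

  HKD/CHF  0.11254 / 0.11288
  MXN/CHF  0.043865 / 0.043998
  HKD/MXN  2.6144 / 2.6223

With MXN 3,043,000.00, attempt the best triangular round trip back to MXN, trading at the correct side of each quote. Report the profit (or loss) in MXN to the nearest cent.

Best loop MXN → CHF → HKD → MXN:
MXN 3,043,000.00 × 0.043865 (sell MXN at bid) = CHF 133,481.20
CHF 133,481.20 ÷ 0.11288 (buy HKD at ask) = HKD 1,182,505.27
HKD 1,182,505.27 × 2.6144 (sell HKD at bid) = MXN 3,091,541.78

Net profit: MXN 48,541.78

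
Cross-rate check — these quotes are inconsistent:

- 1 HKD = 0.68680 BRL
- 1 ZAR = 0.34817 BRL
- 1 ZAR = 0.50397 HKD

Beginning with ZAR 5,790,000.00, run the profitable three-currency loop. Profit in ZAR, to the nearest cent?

Profit: ZAR 34,182.03

Profitable loop is ZAR → BRL → HKD → ZAR:
ZAR 5,790,000.00 × 0.34817 = BRL 2,015,904.30
BRL 2,015,904.30 ÷ 0.68680 = HKD 2,935,213.02
HKD 2,935,213.02 ÷ 0.50397 = ZAR 5,824,182.03
Profit = ZAR 5,824,182.03 − ZAR 5,790,000.00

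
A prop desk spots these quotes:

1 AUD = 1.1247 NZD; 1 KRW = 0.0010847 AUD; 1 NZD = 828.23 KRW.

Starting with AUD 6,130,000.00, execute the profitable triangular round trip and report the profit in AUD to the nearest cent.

Profitable loop is AUD → NZD → KRW → AUD:
AUD 6,130,000.00 × 1.1247 = NZD 6,894,411.00
NZD 6,894,411.00 × 828.23 = KRW 5,710,158,023
KRW 5,710,158,023 × 0.0010847 = AUD 6,193,808.41
Profit = AUD 6,193,808.41 − AUD 6,130,000.00

Profit: AUD 63,808.41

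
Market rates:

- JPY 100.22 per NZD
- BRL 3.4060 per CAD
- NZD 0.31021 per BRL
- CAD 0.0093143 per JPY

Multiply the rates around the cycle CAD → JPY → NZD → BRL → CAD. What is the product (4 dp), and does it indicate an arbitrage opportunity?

Around CAD → JPY → NZD → BRL → CAD: 1 ÷ 0.0093143 ÷ 100.22 ÷ 0.31021 ÷ 3.4060 = 1.013900
Product > 1; profitable direction is CAD → JPY → NZD → BRL → CAD.

1.0139 (arbitrage exists)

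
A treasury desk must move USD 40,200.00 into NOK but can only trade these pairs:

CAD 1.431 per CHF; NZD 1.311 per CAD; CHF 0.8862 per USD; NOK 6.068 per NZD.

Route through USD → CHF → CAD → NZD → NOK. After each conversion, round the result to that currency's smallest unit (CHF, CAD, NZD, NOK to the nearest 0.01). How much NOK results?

USD 40,200.00 × 0.8862 = CHF 35,625.24
CHF 35,625.24 × 1.431 = CAD 50,979.72
CAD 50,979.72 × 1.311 = NZD 66,834.41
NZD 66,834.41 × 6.068 = NOK 405,551.20

NOK 405,551.20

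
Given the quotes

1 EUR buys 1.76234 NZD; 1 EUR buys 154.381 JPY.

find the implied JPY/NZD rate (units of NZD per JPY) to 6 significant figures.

1 JPY ÷ 154.381 = 0.00647748 EUR
0.00647748 EUR × 1.76234 = 0.0114155 NZD

JPY/NZD = 0.0114155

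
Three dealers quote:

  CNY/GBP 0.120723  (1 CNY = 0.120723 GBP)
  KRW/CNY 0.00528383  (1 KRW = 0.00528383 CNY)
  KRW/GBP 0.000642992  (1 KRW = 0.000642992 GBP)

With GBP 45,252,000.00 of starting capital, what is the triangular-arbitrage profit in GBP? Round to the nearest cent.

Profit: GBP 362,665.29

Profitable loop is GBP → CNY → KRW → GBP:
GBP 45,252,000.00 ÷ 0.120723 = CNY 374,841,579.48
CNY 374,841,579.48 ÷ 0.00528383 = KRW 70,941,264,099
KRW 70,941,264,099 × 0.000642992 = GBP 45,614,665.29
Profit = GBP 45,614,665.29 − GBP 45,252,000.00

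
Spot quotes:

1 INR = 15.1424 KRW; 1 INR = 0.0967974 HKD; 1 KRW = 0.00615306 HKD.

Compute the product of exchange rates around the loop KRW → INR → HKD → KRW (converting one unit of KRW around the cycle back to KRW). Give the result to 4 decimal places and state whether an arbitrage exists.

Around KRW → INR → HKD → KRW: 1 ÷ 15.1424 × 0.0967974 ÷ 0.00615306 = 1.038910
Product > 1; profitable direction is KRW → INR → HKD → KRW.

1.0389 (arbitrage exists)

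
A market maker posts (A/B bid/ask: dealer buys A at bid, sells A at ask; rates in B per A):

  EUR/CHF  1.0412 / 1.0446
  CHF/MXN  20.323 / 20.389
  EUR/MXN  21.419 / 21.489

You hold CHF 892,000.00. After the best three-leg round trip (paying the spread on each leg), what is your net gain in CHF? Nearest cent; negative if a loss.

Best loop CHF → EUR → MXN → CHF:
CHF 892,000.00 ÷ 1.0446 (buy EUR at ask) = EUR 853,915.37
EUR 853,915.37 × 21.419 (sell EUR at bid) = MXN 18,290,013.40
MXN 18,290,013.40 ÷ 20.389 (buy CHF at ask) = CHF 897,052.99

Net profit: CHF 5,052.99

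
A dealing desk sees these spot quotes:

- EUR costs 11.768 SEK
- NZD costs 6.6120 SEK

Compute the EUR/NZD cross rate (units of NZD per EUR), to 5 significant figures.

1 EUR × 11.768 = 11.768 SEK
11.768 SEK ÷ 6.6120 = 1.77979 NZD

EUR/NZD = 1.7798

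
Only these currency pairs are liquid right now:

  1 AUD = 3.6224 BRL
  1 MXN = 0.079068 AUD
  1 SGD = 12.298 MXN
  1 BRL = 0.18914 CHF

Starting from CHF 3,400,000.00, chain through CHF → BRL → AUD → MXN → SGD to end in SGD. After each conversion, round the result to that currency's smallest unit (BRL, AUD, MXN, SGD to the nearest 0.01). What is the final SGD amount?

CHF 3,400,000.00 ÷ 0.18914 = BRL 17,976,102.36
BRL 17,976,102.36 ÷ 3.6224 = AUD 4,962,484.09
AUD 4,962,484.09 ÷ 0.079068 = MXN 62,762,231.12
MXN 62,762,231.12 ÷ 12.298 = SGD 5,103,450.25

SGD 5,103,450.25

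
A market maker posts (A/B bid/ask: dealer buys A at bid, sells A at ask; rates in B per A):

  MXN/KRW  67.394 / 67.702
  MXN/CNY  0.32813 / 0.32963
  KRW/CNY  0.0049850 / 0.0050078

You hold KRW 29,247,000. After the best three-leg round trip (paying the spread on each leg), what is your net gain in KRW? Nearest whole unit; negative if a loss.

Best loop KRW → CNY → MXN → KRW:
KRW 29,247,000 × 0.0049850 (sell KRW at bid) = CNY 145,796.29
CNY 145,796.29 ÷ 0.32963 (buy MXN at ask) = MXN 442,302.87
MXN 442,302.87 × 67.394 (sell MXN at bid) = KRW 29,808,560

Net profit: KRW 561,560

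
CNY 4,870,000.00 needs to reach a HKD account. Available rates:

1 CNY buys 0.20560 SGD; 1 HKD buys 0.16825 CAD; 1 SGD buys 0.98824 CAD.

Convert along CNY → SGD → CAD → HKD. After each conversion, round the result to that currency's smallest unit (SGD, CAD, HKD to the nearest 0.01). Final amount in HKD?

HKD 5,881,111.68

CNY 4,870,000.00 × 0.20560 = SGD 1,001,272.00
SGD 1,001,272.00 × 0.98824 = CAD 989,497.04
CAD 989,497.04 ÷ 0.16825 = HKD 5,881,111.68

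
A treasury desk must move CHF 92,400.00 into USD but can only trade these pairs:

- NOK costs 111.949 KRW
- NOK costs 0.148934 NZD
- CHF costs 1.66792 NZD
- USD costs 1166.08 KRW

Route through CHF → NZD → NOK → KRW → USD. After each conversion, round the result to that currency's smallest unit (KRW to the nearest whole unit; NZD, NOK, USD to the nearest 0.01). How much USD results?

CHF 92,400.00 × 1.66792 = NZD 154,115.81
NZD 154,115.81 ÷ 0.148934 = NOK 1,034,792.66
NOK 1,034,792.66 × 111.949 = KRW 115,844,003
KRW 115,844,003 ÷ 1166.08 = USD 99,344.82

USD 99,344.82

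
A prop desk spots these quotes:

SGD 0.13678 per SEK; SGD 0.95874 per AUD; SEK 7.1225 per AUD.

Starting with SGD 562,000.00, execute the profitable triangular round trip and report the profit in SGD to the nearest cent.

Profit: SGD 9,071.55

Profitable loop is SGD → AUD → SEK → SGD:
SGD 562,000.00 ÷ 0.95874 = AUD 586,186.04
AUD 586,186.04 × 7.1225 = SEK 4,175,110.04
SEK 4,175,110.04 × 0.13678 = SGD 571,071.55
Profit = SGD 571,071.55 − SGD 562,000.00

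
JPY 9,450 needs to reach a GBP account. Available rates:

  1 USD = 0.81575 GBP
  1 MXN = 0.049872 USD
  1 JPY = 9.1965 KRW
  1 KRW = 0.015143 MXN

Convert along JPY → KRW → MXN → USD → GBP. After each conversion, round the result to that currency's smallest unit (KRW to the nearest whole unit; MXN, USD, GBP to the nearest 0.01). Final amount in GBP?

GBP 53.54

JPY 9,450 × 9.1965 = KRW 86,907
KRW 86,907 × 0.015143 = MXN 1,316.03
MXN 1,316.03 × 0.049872 = USD 65.63
USD 65.63 × 0.81575 = GBP 53.54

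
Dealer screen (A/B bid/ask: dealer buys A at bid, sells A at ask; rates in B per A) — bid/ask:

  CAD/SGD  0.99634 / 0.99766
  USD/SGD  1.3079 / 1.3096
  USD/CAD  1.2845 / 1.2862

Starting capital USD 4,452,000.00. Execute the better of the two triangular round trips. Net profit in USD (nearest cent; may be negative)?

Best loop USD → SGD → CAD → USD:
USD 4,452,000.00 × 1.3079 (sell USD at bid) = SGD 5,822,770.80
SGD 5,822,770.80 ÷ 0.99766 (buy CAD at ask) = CAD 5,836,428.04
CAD 5,836,428.04 ÷ 1.2862 (buy USD at ask) = USD 4,537,729.78

Net profit: USD 85,729.78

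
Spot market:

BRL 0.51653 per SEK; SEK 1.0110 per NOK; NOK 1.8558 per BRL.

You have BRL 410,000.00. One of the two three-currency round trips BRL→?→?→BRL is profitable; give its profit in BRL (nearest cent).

Profit: BRL 13,063.91

Profitable loop is BRL → SEK → NOK → BRL:
BRL 410,000.00 ÷ 0.51653 = SEK 793,758.35
SEK 793,758.35 ÷ 1.0110 = NOK 785,122.01
NOK 785,122.01 ÷ 1.8558 = BRL 423,063.91
Profit = BRL 423,063.91 − BRL 410,000.00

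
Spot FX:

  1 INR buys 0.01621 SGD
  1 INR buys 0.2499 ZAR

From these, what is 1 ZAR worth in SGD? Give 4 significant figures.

ZAR/SGD = 0.06487

1 ZAR ÷ 0.2499 = 4.0016 INR
4.0016 INR × 0.01621 = 0.0648659 SGD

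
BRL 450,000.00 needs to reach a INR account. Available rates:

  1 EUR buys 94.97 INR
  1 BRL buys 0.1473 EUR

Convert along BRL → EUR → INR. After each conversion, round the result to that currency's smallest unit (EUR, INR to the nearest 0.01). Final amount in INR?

INR 6,295,086.45

BRL 450,000.00 × 0.1473 = EUR 66,285.00
EUR 66,285.00 × 94.97 = INR 6,295,086.45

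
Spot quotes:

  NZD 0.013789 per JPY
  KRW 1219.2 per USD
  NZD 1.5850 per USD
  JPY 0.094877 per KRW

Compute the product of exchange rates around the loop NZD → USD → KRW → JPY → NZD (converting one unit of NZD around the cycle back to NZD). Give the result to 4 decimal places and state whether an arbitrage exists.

Around NZD → USD → KRW → JPY → NZD: 1 ÷ 1.5850 × 1219.2 × 0.094877 × 0.013789 = 1.006328
Product > 1; profitable direction is NZD → USD → KRW → JPY → NZD.

1.0063 (arbitrage exists)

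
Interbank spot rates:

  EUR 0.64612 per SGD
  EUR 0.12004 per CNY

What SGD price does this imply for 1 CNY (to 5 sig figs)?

CNY/SGD = 0.18579

1 CNY × 0.12004 = 0.12004 EUR
0.12004 EUR ÷ 0.64612 = 0.185786 SGD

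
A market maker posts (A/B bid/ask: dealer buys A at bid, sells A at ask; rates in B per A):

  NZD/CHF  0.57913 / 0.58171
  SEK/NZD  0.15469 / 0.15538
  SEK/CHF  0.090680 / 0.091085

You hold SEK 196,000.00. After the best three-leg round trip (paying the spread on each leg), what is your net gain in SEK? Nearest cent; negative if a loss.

Net profit: SEK 637.32

Best loop SEK → CHF → NZD → SEK:
SEK 196,000.00 × 0.090680 (sell SEK at bid) = CHF 17,773.28
CHF 17,773.28 ÷ 0.58171 (buy NZD at ask) = NZD 30,553.51
NZD 30,553.51 ÷ 0.15538 (buy SEK at ask) = SEK 196,637.32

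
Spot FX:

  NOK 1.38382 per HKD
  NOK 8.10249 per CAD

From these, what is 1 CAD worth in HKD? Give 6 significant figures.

CAD/HKD = 5.85516

1 CAD × 8.10249 = 8.10249 NOK
8.10249 NOK ÷ 1.38382 = 5.85516 HKD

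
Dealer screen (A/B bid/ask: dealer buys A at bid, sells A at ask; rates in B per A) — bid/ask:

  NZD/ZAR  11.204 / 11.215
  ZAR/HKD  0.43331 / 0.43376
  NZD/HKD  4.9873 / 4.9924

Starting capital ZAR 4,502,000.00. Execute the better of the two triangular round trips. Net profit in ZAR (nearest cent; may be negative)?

Net profit: ZAR 113,536.67

Best loop ZAR → NZD → HKD → ZAR:
ZAR 4,502,000.00 ÷ 11.215 (buy NZD at ask) = NZD 401,426.66
NZD 401,426.66 × 4.9873 (sell NZD at bid) = HKD 2,002,035.19
HKD 2,002,035.19 ÷ 0.43376 (buy ZAR at ask) = ZAR 4,615,536.67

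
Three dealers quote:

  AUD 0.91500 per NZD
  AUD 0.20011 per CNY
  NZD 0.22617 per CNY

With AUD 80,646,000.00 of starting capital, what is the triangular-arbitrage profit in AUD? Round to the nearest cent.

Profit: AUD 2,754,783.70

Profitable loop is AUD → CNY → NZD → AUD:
AUD 80,646,000.00 ÷ 0.20011 = CNY 403,008,345.41
CNY 403,008,345.41 × 0.22617 = NZD 91,148,397.48
NZD 91,148,397.48 × 0.91500 = AUD 83,400,783.70
Profit = AUD 83,400,783.70 − AUD 80,646,000.00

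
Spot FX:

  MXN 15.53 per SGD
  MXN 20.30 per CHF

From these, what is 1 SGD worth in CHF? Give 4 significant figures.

1 SGD × 15.53 = 15.53 MXN
15.53 MXN ÷ 20.30 = 0.765025 CHF

SGD/CHF = 0.7650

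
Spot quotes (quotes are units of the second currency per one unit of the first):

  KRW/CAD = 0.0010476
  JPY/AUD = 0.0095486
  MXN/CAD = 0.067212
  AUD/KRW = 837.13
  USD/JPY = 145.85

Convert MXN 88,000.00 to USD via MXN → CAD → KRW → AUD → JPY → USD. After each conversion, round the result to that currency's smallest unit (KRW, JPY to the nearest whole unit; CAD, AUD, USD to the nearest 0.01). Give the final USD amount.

MXN 88,000.00 × 0.067212 = CAD 5,914.66
CAD 5,914.66 ÷ 0.0010476 = KRW 5,645,914
KRW 5,645,914 ÷ 837.13 = AUD 6,744.37
AUD 6,744.37 ÷ 0.0095486 = JPY 706,320
JPY 706,320 ÷ 145.85 = USD 4,842.78

USD 4,842.78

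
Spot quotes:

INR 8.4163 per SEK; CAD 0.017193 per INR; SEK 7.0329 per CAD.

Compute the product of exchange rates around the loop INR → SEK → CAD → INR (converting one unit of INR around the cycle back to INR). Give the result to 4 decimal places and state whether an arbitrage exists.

Around INR → SEK → CAD → INR: 1 ÷ 8.4163 ÷ 7.0329 ÷ 0.017193 = 0.982636
Product < 1; profitable direction is INR → CAD → SEK → INR.

0.9826 (arbitrage exists)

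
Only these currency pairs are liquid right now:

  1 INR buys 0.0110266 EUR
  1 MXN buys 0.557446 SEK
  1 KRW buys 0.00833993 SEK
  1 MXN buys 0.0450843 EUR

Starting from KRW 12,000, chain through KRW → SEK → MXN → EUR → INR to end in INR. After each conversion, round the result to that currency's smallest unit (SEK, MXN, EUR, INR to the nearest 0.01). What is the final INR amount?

INR 733.68

KRW 12,000 × 0.00833993 = SEK 100.08
SEK 100.08 ÷ 0.557446 = MXN 179.53
MXN 179.53 × 0.0450843 = EUR 8.09
EUR 8.09 ÷ 0.0110266 = INR 733.68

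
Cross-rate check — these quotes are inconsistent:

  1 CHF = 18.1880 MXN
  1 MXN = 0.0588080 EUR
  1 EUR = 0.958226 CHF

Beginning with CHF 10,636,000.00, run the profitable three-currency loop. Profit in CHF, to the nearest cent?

Profitable loop is CHF → MXN → EUR → CHF:
CHF 10,636,000.00 × 18.1880 = MXN 193,447,568.00
MXN 193,447,568.00 × 0.0588080 = EUR 11,376,264.58
EUR 11,376,264.58 × 0.958226 = CHF 10,901,032.50
Profit = CHF 10,901,032.50 − CHF 10,636,000.00

Profit: CHF 265,032.50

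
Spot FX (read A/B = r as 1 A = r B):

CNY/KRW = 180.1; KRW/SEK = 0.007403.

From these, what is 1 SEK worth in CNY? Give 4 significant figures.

SEK/CNY = 0.7500

1 SEK ÷ 0.007403 = 135.08 KRW
135.08 KRW ÷ 180.1 = 0.75003 CNY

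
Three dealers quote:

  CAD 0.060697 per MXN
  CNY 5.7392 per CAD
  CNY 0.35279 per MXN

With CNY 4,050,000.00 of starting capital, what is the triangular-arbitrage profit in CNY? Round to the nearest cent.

Profitable loop is CNY → CAD → MXN → CNY:
CNY 4,050,000.00 ÷ 5.7392 = CAD 705,673.26
CAD 705,673.26 ÷ 0.060697 = MXN 11,626,163.81
MXN 11,626,163.81 × 0.35279 = CNY 4,101,594.33
Profit = CNY 4,101,594.33 − CNY 4,050,000.00

Profit: CNY 51,594.33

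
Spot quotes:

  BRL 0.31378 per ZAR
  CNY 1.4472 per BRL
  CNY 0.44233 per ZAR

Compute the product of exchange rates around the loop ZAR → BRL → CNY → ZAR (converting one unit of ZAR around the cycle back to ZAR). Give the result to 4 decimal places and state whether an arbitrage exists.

Around ZAR → BRL → CNY → ZAR: 1 × 0.31378 × 1.4472 ÷ 0.44233 = 1.026615
Product > 1; profitable direction is ZAR → BRL → CNY → ZAR.

1.0266 (arbitrage exists)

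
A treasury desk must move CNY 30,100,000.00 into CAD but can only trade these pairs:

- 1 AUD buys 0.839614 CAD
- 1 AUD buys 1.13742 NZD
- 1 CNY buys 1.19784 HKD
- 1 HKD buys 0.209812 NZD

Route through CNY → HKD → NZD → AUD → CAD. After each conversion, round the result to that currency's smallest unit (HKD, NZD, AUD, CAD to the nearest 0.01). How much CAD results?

CAD 5,584,116.13

CNY 30,100,000.00 × 1.19784 = HKD 36,054,984.00
HKD 36,054,984.00 × 0.209812 = NZD 7,564,768.30
NZD 7,564,768.30 ÷ 1.13742 = AUD 6,650,813.51
AUD 6,650,813.51 × 0.839614 = CAD 5,584,116.13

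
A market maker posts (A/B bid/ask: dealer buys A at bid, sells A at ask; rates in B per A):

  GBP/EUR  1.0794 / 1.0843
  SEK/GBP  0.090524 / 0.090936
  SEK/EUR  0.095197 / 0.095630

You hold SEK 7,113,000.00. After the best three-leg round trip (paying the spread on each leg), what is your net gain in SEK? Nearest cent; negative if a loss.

Net profit: SEK 154,830.71

Best loop SEK → GBP → EUR → SEK:
SEK 7,113,000.00 × 0.090524 (sell SEK at bid) = GBP 643,897.21
GBP 643,897.21 × 1.0794 (sell GBP at bid) = EUR 695,022.65
EUR 695,022.65 ÷ 0.095630 (buy SEK at ask) = SEK 7,267,830.71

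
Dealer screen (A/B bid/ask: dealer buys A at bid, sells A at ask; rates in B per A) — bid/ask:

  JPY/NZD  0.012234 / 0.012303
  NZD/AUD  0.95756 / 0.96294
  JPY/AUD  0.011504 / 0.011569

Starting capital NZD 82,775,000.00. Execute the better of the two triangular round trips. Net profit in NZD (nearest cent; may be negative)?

Best loop NZD → AUD → JPY → NZD:
NZD 82,775,000.00 × 0.95756 (sell NZD at bid) = AUD 79,262,029.00
AUD 79,262,029.00 ÷ 0.011569 (buy JPY at ask) = JPY 6,851,242,890
JPY 6,851,242,890 × 0.012234 (sell JPY at bid) = NZD 83,818,105.52

Net profit: NZD 1,043,105.52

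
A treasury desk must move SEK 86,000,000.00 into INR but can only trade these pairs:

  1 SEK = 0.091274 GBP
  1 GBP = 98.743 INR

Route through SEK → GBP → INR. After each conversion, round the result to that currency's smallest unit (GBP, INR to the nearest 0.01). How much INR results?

INR 775,089,498.05

SEK 86,000,000.00 × 0.091274 = GBP 7,849,564.00
GBP 7,849,564.00 × 98.743 = INR 775,089,498.05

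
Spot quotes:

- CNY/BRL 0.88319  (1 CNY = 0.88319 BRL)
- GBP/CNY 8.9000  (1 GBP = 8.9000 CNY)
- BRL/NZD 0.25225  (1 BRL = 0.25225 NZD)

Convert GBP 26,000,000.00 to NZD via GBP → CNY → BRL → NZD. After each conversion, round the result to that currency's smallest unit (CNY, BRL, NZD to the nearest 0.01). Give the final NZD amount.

NZD 51,552,374.37

GBP 26,000,000.00 × 8.9000 = CNY 231,400,000.00
CNY 231,400,000.00 × 0.88319 = BRL 204,370,166.00
BRL 204,370,166.00 × 0.25225 = NZD 51,552,374.37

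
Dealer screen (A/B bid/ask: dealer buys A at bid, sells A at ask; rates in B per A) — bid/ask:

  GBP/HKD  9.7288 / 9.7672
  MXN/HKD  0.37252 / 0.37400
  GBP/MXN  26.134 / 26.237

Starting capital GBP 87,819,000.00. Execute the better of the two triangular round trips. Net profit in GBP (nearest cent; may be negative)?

Best loop GBP → MXN → HKD → GBP:
GBP 87,819,000.00 × 26.134 (sell GBP at bid) = MXN 2,295,061,746.00
MXN 2,295,061,746.00 × 0.37252 (sell MXN at bid) = HKD 854,956,401.62
HKD 854,956,401.62 ÷ 9.7672 (buy GBP at ask) = GBP 87,533,418.14

Net result: GBP -285,581.86 (no profitable arbitrage after spreads)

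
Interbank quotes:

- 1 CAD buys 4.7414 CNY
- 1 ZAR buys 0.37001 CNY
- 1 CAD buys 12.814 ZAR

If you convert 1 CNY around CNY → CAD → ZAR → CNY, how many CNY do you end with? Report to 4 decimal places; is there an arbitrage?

Around CNY → CAD → ZAR → CNY: 1 ÷ 4.7414 × 12.814 × 0.37001 = 0.999981
Product ≈ 1 (deviation 0.002%, within rounding noise).

1.0000 (no arbitrage)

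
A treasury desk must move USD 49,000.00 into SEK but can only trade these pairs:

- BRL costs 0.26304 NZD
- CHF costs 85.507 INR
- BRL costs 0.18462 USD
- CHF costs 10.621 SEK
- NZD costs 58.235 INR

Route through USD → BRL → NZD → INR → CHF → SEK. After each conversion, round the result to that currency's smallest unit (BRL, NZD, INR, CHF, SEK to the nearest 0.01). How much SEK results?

SEK 504,994.78

USD 49,000.00 ÷ 0.18462 = BRL 265,410.03
BRL 265,410.03 × 0.26304 = NZD 69,813.45
NZD 69,813.45 × 58.235 = INR 4,065,586.26
INR 4,065,586.26 ÷ 85.507 = CHF 47,546.82
CHF 47,546.82 × 10.621 = SEK 504,994.78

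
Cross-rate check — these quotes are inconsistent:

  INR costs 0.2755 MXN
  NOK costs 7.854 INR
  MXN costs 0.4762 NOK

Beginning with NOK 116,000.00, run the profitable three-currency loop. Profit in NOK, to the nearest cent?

Profit: NOK 3,525.31

Profitable loop is NOK → INR → MXN → NOK:
NOK 116,000.00 × 7.854 = INR 911,064.00
INR 911,064.00 × 0.2755 = MXN 250,998.13
MXN 250,998.13 × 0.4762 = NOK 119,525.31
Profit = NOK 119,525.31 − NOK 116,000.00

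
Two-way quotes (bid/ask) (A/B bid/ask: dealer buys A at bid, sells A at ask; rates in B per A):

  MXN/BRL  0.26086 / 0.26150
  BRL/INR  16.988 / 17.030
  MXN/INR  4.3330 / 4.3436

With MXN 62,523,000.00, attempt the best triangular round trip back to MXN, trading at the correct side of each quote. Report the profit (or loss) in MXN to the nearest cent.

Best loop MXN → BRL → INR → MXN:
MXN 62,523,000.00 × 0.26086 (sell MXN at bid) = BRL 16,309,749.78
BRL 16,309,749.78 × 16.988 (sell BRL at bid) = INR 277,070,029.26
INR 277,070,029.26 ÷ 4.3436 (buy MXN at ask) = MXN 63,788,108.77

Net profit: MXN 1,265,108.77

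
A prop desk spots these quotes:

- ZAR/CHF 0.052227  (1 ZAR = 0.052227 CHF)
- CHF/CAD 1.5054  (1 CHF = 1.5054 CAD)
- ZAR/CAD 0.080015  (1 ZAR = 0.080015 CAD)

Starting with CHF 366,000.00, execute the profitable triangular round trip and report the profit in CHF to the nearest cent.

Profitable loop is CHF → ZAR → CAD → CHF:
CHF 366,000.00 ÷ 0.052227 = ZAR 7,007,869.49
ZAR 7,007,869.49 × 0.080015 = CAD 560,734.68
CAD 560,734.68 ÷ 1.5054 = CHF 372,482.18
Profit = CHF 372,482.18 − CHF 366,000.00

Profit: CHF 6,482.18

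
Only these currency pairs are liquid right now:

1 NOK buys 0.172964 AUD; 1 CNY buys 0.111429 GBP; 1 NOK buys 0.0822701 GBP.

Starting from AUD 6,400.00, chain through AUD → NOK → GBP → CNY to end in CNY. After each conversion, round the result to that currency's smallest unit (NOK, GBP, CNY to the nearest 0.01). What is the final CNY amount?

AUD 6,400.00 ÷ 0.172964 = NOK 37,001.92
NOK 37,001.92 × 0.0822701 = GBP 3,044.15
GBP 3,044.15 ÷ 0.111429 = CNY 27,319.19

CNY 27,319.19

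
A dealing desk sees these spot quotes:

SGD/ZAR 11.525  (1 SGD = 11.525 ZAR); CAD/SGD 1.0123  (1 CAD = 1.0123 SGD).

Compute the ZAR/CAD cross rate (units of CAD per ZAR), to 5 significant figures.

1 ZAR ÷ 11.525 = 0.0867679 SGD
0.0867679 SGD ÷ 1.0123 = 0.0857136 CAD

ZAR/CAD = 0.085714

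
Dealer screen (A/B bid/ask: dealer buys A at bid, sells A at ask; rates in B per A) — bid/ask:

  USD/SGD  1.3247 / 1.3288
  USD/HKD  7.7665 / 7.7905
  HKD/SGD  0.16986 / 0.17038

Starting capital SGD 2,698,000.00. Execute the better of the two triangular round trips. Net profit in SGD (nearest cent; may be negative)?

Best loop SGD → HKD → USD → SGD:
SGD 2,698,000.00 ÷ 0.17038 (buy HKD at ask) = HKD 15,835,191.92
HKD 15,835,191.92 ÷ 7.7905 (buy USD at ask) = USD 2,032,628.45
USD 2,032,628.45 × 1.3247 (sell USD at bid) = SGD 2,692,622.91

Net result: SGD -5,377.09 (no profitable arbitrage after spreads)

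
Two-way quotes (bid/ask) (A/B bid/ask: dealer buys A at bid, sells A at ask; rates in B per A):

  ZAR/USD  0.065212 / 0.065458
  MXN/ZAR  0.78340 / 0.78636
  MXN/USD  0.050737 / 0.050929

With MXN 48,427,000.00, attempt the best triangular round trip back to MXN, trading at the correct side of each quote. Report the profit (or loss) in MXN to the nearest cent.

Best loop MXN → ZAR → USD → MXN:
MXN 48,427,000.00 × 0.78340 (sell MXN at bid) = ZAR 37,937,711.80
ZAR 37,937,711.80 × 0.065212 (sell ZAR at bid) = USD 2,473,994.06
USD 2,473,994.06 ÷ 0.050929 (buy MXN at ask) = MXN 48,577,314.73

Net profit: MXN 150,314.73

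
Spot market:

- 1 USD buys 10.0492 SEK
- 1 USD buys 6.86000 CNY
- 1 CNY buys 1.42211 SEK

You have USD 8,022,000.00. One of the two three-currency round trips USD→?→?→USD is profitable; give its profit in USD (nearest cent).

Profit: USD 241,363.19

Profitable loop is USD → SEK → CNY → USD:
USD 8,022,000.00 × 10.0492 = SEK 80,614,682.40
SEK 80,614,682.40 ÷ 1.42211 = CNY 56,686,671.50
CNY 56,686,671.50 ÷ 6.86000 = USD 8,263,363.19
Profit = USD 8,263,363.19 − USD 8,022,000.00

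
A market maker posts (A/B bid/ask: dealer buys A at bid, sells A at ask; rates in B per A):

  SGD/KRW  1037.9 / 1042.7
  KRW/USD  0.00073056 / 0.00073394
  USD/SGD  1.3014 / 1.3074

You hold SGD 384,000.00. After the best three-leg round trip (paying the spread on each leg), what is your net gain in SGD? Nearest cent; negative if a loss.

Best loop SGD → USD → KRW → SGD:
SGD 384,000.00 ÷ 1.3074 (buy USD at ask) = USD 293,712.71
USD 293,712.71 ÷ 0.00073394 (buy KRW at ask) = KRW 400,186,272
KRW 400,186,272 ÷ 1042.7 (buy SGD at ask) = SGD 383,798.09

Net result: SGD -201.91 (no profitable arbitrage after spreads)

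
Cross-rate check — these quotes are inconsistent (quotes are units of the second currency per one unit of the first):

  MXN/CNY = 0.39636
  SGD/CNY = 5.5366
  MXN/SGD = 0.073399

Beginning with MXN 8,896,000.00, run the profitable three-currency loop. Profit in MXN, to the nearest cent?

Profit: MXN 224,911.59

Profitable loop is MXN → SGD → CNY → MXN:
MXN 8,896,000.00 × 0.073399 = SGD 652,957.50
SGD 652,957.50 × 5.5366 = CNY 3,615,164.52
CNY 3,615,164.52 ÷ 0.39636 = MXN 9,120,911.59
Profit = MXN 9,120,911.59 − MXN 8,896,000.00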